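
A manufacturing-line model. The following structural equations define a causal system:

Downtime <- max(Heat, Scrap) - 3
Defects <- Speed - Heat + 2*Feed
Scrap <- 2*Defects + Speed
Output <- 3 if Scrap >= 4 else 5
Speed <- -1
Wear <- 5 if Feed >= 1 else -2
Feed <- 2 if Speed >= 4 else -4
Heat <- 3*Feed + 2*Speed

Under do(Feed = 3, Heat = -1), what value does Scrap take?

Under do(Feed = 3, Heat = -1), each intervened variable's structural equation is replaced by its fixed value.
Defects = Speed - Heat + 2*Feed  [with Speed=-1, Heat=-1, Feed=3]  = 6
Scrap = 2*Defects + Speed  [with Defects=6, Speed=-1]  = 11

11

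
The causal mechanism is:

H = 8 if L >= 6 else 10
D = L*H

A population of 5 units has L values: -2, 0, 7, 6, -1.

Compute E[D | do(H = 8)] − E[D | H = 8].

-36

do(H=8) breaks H's dependence on L. With H=8 fixed, D across the units is -16, 0, 56, 48, -8, mean 16.
Conditioning on H=8 selects the 2 unit(s) with L ∈ {7, 6}. Their D values: 56, 48. Mean = 52.
Difference = 16 − 52 = -36.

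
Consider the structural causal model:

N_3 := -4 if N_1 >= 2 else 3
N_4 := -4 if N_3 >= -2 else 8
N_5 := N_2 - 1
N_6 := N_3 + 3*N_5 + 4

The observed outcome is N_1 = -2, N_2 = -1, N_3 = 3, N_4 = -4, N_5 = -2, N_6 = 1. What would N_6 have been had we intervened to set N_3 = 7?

The intervention breaks the incoming arrows to N_3: N_3 := -4 if N_1 >= 2 else 3 no longer applies, and N_3 = 7.
N_5 = N_2 - 1  [with N_2=-1]  = -2
N_6 = N_3 + 3*N_5 + 4  [with N_3=7, N_5=-2]  = 5

5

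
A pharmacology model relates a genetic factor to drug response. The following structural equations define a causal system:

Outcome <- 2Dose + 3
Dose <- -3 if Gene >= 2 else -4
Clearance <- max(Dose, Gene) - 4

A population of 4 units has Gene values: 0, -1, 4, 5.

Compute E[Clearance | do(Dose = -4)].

Every unit gets Dose=-4 under the intervention. Clearance values become -4, -5, 0, 1; E[Clearance|do(Dose=-4)] = -2.

-2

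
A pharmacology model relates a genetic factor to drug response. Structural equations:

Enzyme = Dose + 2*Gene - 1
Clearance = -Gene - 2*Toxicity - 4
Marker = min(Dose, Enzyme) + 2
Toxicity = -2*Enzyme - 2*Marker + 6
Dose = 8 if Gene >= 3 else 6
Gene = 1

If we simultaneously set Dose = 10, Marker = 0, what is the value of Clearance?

The joint intervention fixes Dose = 10, Marker = 0, removing each variable's own equation.
Enzyme = Dose + 2*Gene - 1  [with Dose=10, Gene=1]  = 11
Toxicity = -2*Enzyme - 2*Marker + 6  [with Enzyme=11, Marker=0]  = -16
Clearance = -Gene - 2*Toxicity - 4  [with Gene=1, Toxicity=-16]  = 27

27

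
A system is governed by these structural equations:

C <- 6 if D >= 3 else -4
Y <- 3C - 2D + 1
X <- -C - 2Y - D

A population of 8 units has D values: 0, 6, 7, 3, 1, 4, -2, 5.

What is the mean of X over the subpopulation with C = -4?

Observing C=-4 restricts to units where C's equation naturally yields -4: D ∈ {0, 1, -2}. In that subpopulation X = 26, 29, 20, mean 25.

25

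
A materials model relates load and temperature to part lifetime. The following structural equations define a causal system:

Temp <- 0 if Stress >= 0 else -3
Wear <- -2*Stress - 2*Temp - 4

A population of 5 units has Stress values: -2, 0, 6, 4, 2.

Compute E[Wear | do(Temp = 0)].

-8

The intervention sets Temp=0 in all 5 units regardless of Stress. Recomputing Wear per unit gives 0, -4, -16, -12, -8; average -8.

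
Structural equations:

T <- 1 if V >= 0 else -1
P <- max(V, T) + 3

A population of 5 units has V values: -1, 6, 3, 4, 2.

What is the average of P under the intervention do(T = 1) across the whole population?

6.2

Under do(T=1), T's equation is replaced by T=1 for every unit. Per-unit P: 4, 9, 6, 7, 5. Mean = 6.2.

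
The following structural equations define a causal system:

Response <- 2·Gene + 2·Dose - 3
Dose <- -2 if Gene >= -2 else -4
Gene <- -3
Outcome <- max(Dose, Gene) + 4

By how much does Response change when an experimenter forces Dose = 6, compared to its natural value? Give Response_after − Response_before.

20

The intervention breaks the incoming arrows to Dose: Dose <- -2 if Gene >= -2 else -4 no longer applies, and Dose = 6.
Response = 2·Gene + 2·Dose - 3  [with Gene=-3, Dose=6]  = 3
Without intervention: Dose = -2 if Gene >= -2 else -4  [with Gene=-3]  = -4; Response = 2·Gene + 2·Dose - 3  [with Gene=-3, Dose=-4]  = -17.
Change = 3 − (-17) = 20.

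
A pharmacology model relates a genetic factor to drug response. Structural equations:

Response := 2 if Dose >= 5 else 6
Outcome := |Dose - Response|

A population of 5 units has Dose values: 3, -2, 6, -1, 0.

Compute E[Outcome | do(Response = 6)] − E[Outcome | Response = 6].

-1.2

The intervention sets Response=6 in all 5 units regardless of Dose. Recomputing Outcome per unit gives 3, 8, 0, 7, 6; average 4.8.
Observing Response=6 restricts to units where Response's equation naturally yields 6: Dose ∈ {3, -2, -1, 0}. In that subpopulation Outcome = 3, 8, 7, 6, mean 6.
Difference = 4.8 − 6 = -1.2.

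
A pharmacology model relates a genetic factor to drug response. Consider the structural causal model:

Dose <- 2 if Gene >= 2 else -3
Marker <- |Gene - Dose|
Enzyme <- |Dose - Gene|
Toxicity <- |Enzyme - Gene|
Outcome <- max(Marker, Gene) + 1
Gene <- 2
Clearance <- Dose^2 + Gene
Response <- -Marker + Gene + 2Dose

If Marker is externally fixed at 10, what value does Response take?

Intervening sets Marker = 10 and removes its equation (Marker <- |Gene - Dose|).
Dose = 2 if Gene >= 2 else -3  [with Gene=2]  = 2
Response = -Marker + Gene + 2Dose  [with Marker=10, Gene=2, Dose=2]  = -4

-4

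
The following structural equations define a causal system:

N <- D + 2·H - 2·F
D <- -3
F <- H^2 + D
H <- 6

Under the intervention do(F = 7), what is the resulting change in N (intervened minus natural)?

The intervention breaks the incoming arrows to F: F <- H^2 + D no longer applies, and F = 7.
N = D + 2·H - 2·F  [with D=-3, H=6, F=7]  = -5
Without intervention: F = H^2 + D  [with H=6, D=-3]  = 33; N = D + 2·H - 2·F  [with D=-3, H=6, F=33]  = -57.
Change = -5 − (-57) = 52.

52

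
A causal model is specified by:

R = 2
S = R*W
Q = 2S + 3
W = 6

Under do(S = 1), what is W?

6

Under do(S=1), the mechanism S = R*W is discarded; S is fixed at 1.
Since W is not a descendant of the intervened variable, it is unaffected.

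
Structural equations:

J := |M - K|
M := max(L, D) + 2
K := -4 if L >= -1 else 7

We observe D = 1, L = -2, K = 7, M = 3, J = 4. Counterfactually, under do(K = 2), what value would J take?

1

do(K=2) replaces the equation K := -4 if L >= -1 else 7 with the constant K = 2.
M = max(L, D) + 2  [with L=-2, D=1]  = 3
J = |M - K|  [with M=3, K=2]  = 1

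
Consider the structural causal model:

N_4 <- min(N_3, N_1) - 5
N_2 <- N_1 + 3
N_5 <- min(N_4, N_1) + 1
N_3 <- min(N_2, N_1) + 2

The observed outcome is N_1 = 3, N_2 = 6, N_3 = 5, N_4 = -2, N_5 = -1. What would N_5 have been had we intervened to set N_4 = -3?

-2

Intervening sets N_4 = -3 and removes its equation (N_4 <- min(N_3, N_1) - 5).
N_5 = min(N_4, N_1) + 1  [with N_4=-3, N_1=3]  = -2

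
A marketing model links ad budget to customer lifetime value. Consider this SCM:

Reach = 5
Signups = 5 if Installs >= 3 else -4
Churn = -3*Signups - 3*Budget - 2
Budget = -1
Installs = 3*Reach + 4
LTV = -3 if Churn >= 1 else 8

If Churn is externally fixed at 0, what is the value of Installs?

do(Churn=0) replaces the equation Churn = -3*Signups - 3*Budget - 2 with the constant Churn = 0.
Installs is not downstream of the intervention, so its value is determined by the original equations.
Installs = 3*Reach + 4  [with Reach=5]  = 19

19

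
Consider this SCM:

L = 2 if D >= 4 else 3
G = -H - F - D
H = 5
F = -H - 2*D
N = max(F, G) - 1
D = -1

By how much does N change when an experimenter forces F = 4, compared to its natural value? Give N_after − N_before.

do(F=4) replaces the equation F = -H - 2*D with the constant F = 4.
G = -H - F - D  [with H=5, F=4, D=-1]  = -8
N = max(F, G) - 1  [with F=4, G=-8]  = 3
Without intervention: F = -H - 2*D  [with H=5, D=-1]  = -3; G = -H - F - D  [with H=5, F=-3, D=-1]  = -1; N = max(F, G) - 1  [with F=-3, G=-1]  = -2.
Change = 3 − (-2) = 5.

5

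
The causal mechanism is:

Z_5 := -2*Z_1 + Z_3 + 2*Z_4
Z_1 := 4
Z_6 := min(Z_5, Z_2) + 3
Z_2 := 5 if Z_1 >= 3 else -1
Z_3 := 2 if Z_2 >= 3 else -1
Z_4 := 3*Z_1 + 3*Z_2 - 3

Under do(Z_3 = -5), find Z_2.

Under do(Z_3=-5), the mechanism Z_3 := 2 if Z_2 >= 3 else -1 is discarded; Z_3 is fixed at -5.
Since Z_2 is not a descendant of the intervened variable, it is unaffected.
Z_2 = 5 if Z_1 >= 3 else -1  [with Z_1=4]  = 5

5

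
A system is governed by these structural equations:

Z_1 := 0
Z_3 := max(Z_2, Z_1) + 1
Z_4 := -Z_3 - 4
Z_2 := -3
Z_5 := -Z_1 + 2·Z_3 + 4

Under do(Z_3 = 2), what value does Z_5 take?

8

do(Z_3=2) replaces the equation Z_3 := max(Z_2, Z_1) + 1 with the constant Z_3 = 2.
Z_5 = -Z_1 + 2·Z_3 + 4  [with Z_1=0, Z_3=2]  = 8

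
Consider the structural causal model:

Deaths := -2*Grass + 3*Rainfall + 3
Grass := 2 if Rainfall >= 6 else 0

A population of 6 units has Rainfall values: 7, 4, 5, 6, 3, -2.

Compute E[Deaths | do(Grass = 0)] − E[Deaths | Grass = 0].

4

do(Grass=0) breaks Grass's dependence on Rainfall. With Grass=0 fixed, Deaths across the units is 24, 15, 18, 21, 12, -3, mean 14.5.
Observing Grass=0 restricts to units where Grass's equation naturally yields 0: Rainfall ∈ {4, 5, 3, -2}. In that subpopulation Deaths = 15, 18, 12, -3, mean 10.5.
Difference = 14.5 − 10.5 = 4.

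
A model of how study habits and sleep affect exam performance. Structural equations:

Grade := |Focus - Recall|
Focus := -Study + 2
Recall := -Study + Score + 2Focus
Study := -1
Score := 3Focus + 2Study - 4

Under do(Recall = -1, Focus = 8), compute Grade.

The joint intervention fixes Recall = -1, Focus = 8, removing each variable's own equation.
Grade = |Focus - Recall|  [with Focus=8, Recall=-1]  = 9

9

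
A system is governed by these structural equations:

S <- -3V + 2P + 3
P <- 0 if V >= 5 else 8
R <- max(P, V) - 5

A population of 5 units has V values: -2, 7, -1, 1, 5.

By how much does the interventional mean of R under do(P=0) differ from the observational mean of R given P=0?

The intervention sets P=0 in all 5 units regardless of V. Recomputing R per unit gives -5, 2, -5, -4, 0; average -2.4.
Observing P=0 restricts to units where P's equation naturally yields 0: V ∈ {7, 5}. In that subpopulation R = 2, 0, mean 1.
Difference = -2.4 − 1 = -3.4.

-3.4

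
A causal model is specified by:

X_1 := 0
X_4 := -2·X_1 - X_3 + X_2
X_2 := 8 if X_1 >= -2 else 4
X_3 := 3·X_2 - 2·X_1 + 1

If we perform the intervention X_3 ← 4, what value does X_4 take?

4

The intervention breaks the incoming arrows to X_3: X_3 := 3·X_2 - 2·X_1 + 1 no longer applies, and X_3 = 4.
X_2 = 8 if X_1 >= -2 else 4  [with X_1=0]  = 8
X_4 = -2·X_1 - X_3 + X_2  [with X_1=0, X_3=4, X_2=8]  = 4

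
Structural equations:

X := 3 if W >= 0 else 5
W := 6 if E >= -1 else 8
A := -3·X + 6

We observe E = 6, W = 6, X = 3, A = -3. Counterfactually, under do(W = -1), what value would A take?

-9

Under do(W=-1), the mechanism W := 6 if E >= -1 else 8 is discarded; W is fixed at -1.
X = 3 if W >= 0 else 5  [with W=-1]  = 5
A = -3·X + 6  [with X=5]  = -9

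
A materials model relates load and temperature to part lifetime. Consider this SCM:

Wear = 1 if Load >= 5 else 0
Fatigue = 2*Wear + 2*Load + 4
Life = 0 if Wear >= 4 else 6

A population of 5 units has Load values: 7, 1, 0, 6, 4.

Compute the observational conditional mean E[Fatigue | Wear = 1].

E[Fatigue|Wear=1] averages over only the 2 units with Wear=1 (Load = 7, 6): Fatigue = 20, 18, mean 19.

19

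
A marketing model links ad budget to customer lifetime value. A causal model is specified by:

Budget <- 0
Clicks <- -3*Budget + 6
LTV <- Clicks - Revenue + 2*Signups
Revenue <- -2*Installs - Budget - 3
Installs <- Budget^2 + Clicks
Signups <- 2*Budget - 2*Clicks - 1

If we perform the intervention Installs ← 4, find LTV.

-9

The intervention breaks the incoming arrows to Installs: Installs <- Budget^2 + Clicks no longer applies, and Installs = 4.
Clicks = -3*Budget + 6  [with Budget=0]  = 6
Signups = 2*Budget - 2*Clicks - 1  [with Budget=0, Clicks=6]  = -13
Revenue = -2*Installs - Budget - 3  [with Installs=4, Budget=0]  = -11
LTV = Clicks - Revenue + 2*Signups  [with Clicks=6, Revenue=-11, Signups=-13]  = -9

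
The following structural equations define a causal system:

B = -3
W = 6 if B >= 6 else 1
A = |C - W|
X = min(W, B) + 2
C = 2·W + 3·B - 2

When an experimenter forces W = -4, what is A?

Under do(W=-4), the mechanism W = 6 if B >= 6 else 1 is discarded; W is fixed at -4.
C = 2·W + 3·B - 2  [with W=-4, B=-3]  = -19
A = |C - W|  [with C=-19, W=-4]  = 15

15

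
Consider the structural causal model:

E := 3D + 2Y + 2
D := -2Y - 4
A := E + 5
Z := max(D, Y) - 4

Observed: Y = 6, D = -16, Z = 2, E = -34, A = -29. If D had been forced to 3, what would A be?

28

do(D=3) replaces the equation D := -2Y - 4 with the constant D = 3.
E = 3D + 2Y + 2  [with D=3, Y=6]  = 23
A = E + 5  [with E=23]  = 28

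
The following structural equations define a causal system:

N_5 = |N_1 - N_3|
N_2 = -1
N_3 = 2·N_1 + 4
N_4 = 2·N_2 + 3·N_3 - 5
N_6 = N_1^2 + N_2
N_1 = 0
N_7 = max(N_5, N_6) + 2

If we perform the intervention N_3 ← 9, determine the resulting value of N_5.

do(N_3=9) replaces the equation N_3 = 2·N_1 + 4 with the constant N_3 = 9.
N_5 = |N_1 - N_3|  [with N_1=0, N_3=9]  = 9

9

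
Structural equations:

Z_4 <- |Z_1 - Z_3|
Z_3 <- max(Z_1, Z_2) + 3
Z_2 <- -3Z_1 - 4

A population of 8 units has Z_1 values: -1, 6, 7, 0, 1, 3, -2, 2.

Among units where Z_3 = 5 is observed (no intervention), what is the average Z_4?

5

Observing Z_3=5 restricts to units where Z_3's equation naturally yields 5: Z_1 ∈ {-2, 2}. In that subpopulation Z_4 = 7, 3, mean 5.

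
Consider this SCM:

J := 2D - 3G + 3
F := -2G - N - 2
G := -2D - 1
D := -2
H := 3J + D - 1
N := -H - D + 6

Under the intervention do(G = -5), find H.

39

Under do(G=-5), the mechanism G := -2D - 1 is discarded; G is fixed at -5.
J = 2D - 3G + 3  [with D=-2, G=-5]  = 14
H = 3J + D - 1  [with J=14, D=-2]  = 39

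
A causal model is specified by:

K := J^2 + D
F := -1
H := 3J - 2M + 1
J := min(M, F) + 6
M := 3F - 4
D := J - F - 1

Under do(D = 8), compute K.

Intervening sets D = 8 and removes its equation (D := J - F - 1).
M = 3F - 4  [with F=-1]  = -7
J = min(M, F) + 6  [with M=-7, F=-1]  = -1
K = J^2 + D  [with J=-1, D=8]  = 9

9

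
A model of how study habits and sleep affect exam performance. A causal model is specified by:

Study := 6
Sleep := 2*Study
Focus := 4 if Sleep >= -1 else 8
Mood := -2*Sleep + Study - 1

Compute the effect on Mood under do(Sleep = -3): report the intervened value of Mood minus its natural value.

30

Under do(Sleep=-3), the mechanism Sleep := 2*Study is discarded; Sleep is fixed at -3.
Mood = -2*Sleep + Study - 1  [with Sleep=-3, Study=6]  = 11
Without intervention: Sleep = 2*Study  [with Study=6]  = 12; Mood = -2*Sleep + Study - 1  [with Sleep=12, Study=6]  = -19.
Change = 11 − (-19) = 30.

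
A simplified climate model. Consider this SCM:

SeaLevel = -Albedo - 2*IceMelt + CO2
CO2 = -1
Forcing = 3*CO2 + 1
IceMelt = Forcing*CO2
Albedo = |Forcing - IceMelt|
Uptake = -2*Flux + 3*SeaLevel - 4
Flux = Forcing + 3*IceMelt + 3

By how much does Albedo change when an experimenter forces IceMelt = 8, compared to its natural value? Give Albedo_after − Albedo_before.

6

The intervention breaks the incoming arrows to IceMelt: IceMelt = Forcing*CO2 no longer applies, and IceMelt = 8.
Forcing = 3*CO2 + 1  [with CO2=-1]  = -2
Albedo = |Forcing - IceMelt|  [with Forcing=-2, IceMelt=8]  = 10
Without intervention: Forcing = 3*CO2 + 1  [with CO2=-1]  = -2; IceMelt = Forcing*CO2  [with Forcing=-2, CO2=-1]  = 2; Albedo = |Forcing - IceMelt|  [with Forcing=-2, IceMelt=2]  = 4.
Change = 10 − 4 = 6.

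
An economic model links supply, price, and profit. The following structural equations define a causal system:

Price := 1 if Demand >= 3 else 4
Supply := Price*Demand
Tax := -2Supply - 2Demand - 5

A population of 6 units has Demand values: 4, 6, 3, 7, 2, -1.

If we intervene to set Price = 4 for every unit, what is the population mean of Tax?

-40

Under do(Price=4), Price's equation is replaced by Price=4 for every unit. Per-unit Tax: -45, -65, -35, -75, -25, 5. Mean = -40.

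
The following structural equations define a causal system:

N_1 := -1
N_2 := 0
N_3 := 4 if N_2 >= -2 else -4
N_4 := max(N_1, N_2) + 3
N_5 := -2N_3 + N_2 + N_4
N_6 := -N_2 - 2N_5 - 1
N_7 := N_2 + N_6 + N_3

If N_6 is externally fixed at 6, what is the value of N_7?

Intervening sets N_6 = 6 and removes its equation (N_6 := -N_2 - 2N_5 - 1).
N_3 = 4 if N_2 >= -2 else -4  [with N_2=0]  = 4
N_7 = N_2 + N_6 + N_3  [with N_2=0, N_6=6, N_3=4]  = 10

10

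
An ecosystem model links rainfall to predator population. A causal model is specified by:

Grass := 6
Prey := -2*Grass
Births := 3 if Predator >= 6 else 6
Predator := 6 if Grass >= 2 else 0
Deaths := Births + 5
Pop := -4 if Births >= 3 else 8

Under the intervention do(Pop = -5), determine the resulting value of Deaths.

8

do(Pop=-5) replaces the equation Pop := -4 if Births >= 3 else 8 with the constant Pop = -5.
Since Deaths is not a descendant of the intervened variable, it is unaffected.
Predator = 6 if Grass >= 2 else 0  [with Grass=6]  = 6
Births = 3 if Predator >= 6 else 6  [with Predator=6]  = 3
Deaths = Births + 5  [with Births=3]  = 8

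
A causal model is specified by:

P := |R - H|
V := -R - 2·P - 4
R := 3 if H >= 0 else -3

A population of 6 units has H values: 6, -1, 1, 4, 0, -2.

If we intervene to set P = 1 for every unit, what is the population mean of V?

Under do(P=1), P's equation is replaced by P=1 for every unit. Per-unit V: -9, -3, -9, -9, -9, -3. Mean = -7.

-7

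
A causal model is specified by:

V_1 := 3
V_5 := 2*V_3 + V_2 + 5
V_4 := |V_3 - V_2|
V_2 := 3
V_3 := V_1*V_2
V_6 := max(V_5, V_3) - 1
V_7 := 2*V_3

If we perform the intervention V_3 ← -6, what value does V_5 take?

-4

do(V_3=-6) replaces the equation V_3 := V_1*V_2 with the constant V_3 = -6.
V_5 = 2*V_3 + V_2 + 5  [with V_3=-6, V_2=3]  = -4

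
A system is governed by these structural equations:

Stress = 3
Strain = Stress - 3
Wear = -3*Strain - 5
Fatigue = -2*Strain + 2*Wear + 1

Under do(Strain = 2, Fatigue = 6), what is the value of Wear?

-11

The joint intervention fixes Strain = 2, Fatigue = 6, removing each variable's own equation.
Wear = -3*Strain - 5  [with Strain=2]  = -11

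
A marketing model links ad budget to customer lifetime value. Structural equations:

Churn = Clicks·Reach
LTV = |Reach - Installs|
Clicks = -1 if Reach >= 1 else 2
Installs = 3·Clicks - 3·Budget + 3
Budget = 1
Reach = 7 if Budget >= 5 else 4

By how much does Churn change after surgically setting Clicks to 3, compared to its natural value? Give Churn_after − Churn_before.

do(Clicks=3) replaces the equation Clicks = -1 if Reach >= 1 else 2 with the constant Clicks = 3.
Reach = 7 if Budget >= 5 else 4  [with Budget=1]  = 4
Churn = Clicks·Reach  [with Clicks=3, Reach=4]  = 12
Without intervention: Reach = 7 if Budget >= 5 else 4  [with Budget=1]  = 4; Clicks = -1 if Reach >= 1 else 2  [with Reach=4]  = -1; Churn = Clicks·Reach  [with Clicks=-1, Reach=4]  = -4.
Change = 12 − (-4) = 16.

16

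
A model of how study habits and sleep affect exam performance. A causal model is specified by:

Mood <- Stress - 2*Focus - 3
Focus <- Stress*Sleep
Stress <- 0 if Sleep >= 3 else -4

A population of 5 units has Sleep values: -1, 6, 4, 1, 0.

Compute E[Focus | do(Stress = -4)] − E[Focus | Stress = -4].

do(Stress=-4) breaks Stress's dependence on Sleep. With Stress=-4 fixed, Focus across the units is 4, -24, -16, -4, 0, mean -8.
Observing Stress=-4 restricts to units where Stress's equation naturally yields -4: Sleep ∈ {-1, 1, 0}. In that subpopulation Focus = 4, -4, 0, mean 0.
Difference = -8 − 0 = -8.

-8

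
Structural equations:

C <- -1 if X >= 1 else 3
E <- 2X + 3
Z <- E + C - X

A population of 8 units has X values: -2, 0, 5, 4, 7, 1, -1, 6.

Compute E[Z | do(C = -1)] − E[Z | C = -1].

-2.1

The intervention sets C=-1 in all 8 units regardless of X. Recomputing Z per unit gives 0, 2, 7, 6, 9, 3, 1, 8; average 4.5.
Observing C=-1 restricts to units where C's equation naturally yields -1: X ∈ {5, 4, 7, 1, 6}. In that subpopulation Z = 7, 6, 9, 3, 8, mean 6.6.
Difference = 4.5 − 6.6 = -2.1.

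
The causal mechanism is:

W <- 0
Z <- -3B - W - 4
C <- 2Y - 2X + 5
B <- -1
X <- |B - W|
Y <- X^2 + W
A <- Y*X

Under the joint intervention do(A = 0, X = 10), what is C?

185

Under do(A = 0, X = 10), each intervened variable's structural equation is replaced by its fixed value.
Y = X^2 + W  [with X=10, W=0]  = 100
C = 2Y - 2X + 5  [with Y=100, X=10]  = 185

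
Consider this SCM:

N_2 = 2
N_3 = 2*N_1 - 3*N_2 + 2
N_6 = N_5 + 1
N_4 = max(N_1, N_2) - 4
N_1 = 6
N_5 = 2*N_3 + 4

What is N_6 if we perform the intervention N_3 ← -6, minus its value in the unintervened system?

-28

The intervention breaks the incoming arrows to N_3: N_3 = 2*N_1 - 3*N_2 + 2 no longer applies, and N_3 = -6.
N_5 = 2*N_3 + 4  [with N_3=-6]  = -8
N_6 = N_5 + 1  [with N_5=-8]  = -7
Without intervention: N_3 = 2*N_1 - 3*N_2 + 2  [with N_1=6, N_2=2]  = 8; N_5 = 2*N_3 + 4  [with N_3=8]  = 20; N_6 = N_5 + 1  [with N_5=20]  = 21.
Change = -7 − 21 = -28.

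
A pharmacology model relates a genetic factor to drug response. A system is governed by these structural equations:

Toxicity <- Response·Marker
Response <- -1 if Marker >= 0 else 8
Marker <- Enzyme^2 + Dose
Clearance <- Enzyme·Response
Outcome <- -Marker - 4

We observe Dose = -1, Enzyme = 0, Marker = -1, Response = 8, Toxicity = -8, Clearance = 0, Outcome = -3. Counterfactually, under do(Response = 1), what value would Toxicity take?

Intervening sets Response = 1 and removes its equation (Response <- -1 if Marker >= 0 else 8).
Marker = Enzyme^2 + Dose  [with Enzyme=0, Dose=-1]  = -1
Toxicity = Response·Marker  [with Response=1, Marker=-1]  = -1

-1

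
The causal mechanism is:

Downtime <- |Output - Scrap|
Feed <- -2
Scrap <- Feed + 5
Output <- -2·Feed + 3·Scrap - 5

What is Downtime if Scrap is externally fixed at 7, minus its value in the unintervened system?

8

Under do(Scrap=7), the mechanism Scrap <- Feed + 5 is discarded; Scrap is fixed at 7.
Output = -2·Feed + 3·Scrap - 5  [with Feed=-2, Scrap=7]  = 20
Downtime = |Output - Scrap|  [with Output=20, Scrap=7]  = 13
Without intervention: Scrap = Feed + 5  [with Feed=-2]  = 3; Output = -2·Feed + 3·Scrap - 5  [with Feed=-2, Scrap=3]  = 8; Downtime = |Output - Scrap|  [with Output=8, Scrap=3]  = 5.
Change = 13 − 5 = 8.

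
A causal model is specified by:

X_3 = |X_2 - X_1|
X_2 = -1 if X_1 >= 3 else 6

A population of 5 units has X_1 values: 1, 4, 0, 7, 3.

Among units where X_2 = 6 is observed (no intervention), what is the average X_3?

Observing X_2=6 restricts to units where X_2's equation naturally yields 6: X_1 ∈ {1, 0}. In that subpopulation X_3 = 5, 6, mean 5.5.

5.5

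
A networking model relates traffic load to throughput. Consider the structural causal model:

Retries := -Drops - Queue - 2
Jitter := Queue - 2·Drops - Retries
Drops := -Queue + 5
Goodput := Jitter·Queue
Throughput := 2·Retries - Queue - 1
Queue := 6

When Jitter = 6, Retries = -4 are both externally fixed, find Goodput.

36

The joint intervention fixes Jitter = 6, Retries = -4, removing each variable's own equation.
Goodput = Jitter·Queue  [with Jitter=6, Queue=6]  = 36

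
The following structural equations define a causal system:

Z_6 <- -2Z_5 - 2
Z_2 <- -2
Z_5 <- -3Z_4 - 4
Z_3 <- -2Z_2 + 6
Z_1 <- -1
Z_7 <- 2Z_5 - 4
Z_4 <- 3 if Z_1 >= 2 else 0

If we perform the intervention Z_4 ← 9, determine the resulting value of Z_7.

The intervention breaks the incoming arrows to Z_4: Z_4 <- 3 if Z_1 >= 2 else 0 no longer applies, and Z_4 = 9.
Z_5 = -3Z_4 - 4  [with Z_4=9]  = -31
Z_7 = 2Z_5 - 4  [with Z_5=-31]  = -66

-66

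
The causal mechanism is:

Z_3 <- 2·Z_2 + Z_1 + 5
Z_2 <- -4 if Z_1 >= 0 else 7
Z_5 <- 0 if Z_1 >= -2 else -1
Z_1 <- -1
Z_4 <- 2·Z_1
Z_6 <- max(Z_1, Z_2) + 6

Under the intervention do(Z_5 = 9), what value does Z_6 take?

13

The intervention breaks the incoming arrows to Z_5: Z_5 <- 0 if Z_1 >= -2 else -1 no longer applies, and Z_5 = 9.
Since Z_6 is not a descendant of the intervened variable, it is unaffected.
Z_2 = -4 if Z_1 >= 0 else 7  [with Z_1=-1]  = 7
Z_6 = max(Z_1, Z_2) + 6  [with Z_1=-1, Z_2=7]  = 13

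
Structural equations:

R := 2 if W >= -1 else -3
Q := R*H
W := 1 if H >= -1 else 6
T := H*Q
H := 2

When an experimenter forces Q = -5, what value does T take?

Intervening sets Q = -5 and removes its equation (Q := R*H).
T = H*Q  [with H=2, Q=-5]  = -10

-10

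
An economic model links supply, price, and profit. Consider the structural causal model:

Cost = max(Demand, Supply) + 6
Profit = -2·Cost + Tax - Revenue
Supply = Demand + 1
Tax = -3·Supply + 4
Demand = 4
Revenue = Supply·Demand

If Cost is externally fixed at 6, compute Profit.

-43

The intervention breaks the incoming arrows to Cost: Cost = max(Demand, Supply) + 6 no longer applies, and Cost = 6.
Supply = Demand + 1  [with Demand=4]  = 5
Revenue = Supply·Demand  [with Supply=5, Demand=4]  = 20
Tax = -3·Supply + 4  [with Supply=5]  = -11
Profit = -2·Cost + Tax - Revenue  [with Cost=6, Tax=-11, Revenue=20]  = -43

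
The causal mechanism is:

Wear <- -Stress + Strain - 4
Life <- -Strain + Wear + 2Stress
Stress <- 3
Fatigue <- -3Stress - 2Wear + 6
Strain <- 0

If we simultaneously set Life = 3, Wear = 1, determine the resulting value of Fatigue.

-5

Under do(Life = 3, Wear = 1), each intervened variable's structural equation is replaced by its fixed value.
Fatigue = -3Stress - 2Wear + 6  [with Stress=3, Wear=1]  = -5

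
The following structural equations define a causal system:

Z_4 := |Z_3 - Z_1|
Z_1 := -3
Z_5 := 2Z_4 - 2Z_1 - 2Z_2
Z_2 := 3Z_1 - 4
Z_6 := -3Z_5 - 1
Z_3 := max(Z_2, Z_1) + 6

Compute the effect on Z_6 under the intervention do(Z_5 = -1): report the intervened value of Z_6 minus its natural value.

The intervention breaks the incoming arrows to Z_5: Z_5 := 2Z_4 - 2Z_1 - 2Z_2 no longer applies, and Z_5 = -1.
Z_6 = -3Z_5 - 1  [with Z_5=-1]  = 2
Without intervention: Z_2 = 3Z_1 - 4  [with Z_1=-3]  = -13; Z_3 = max(Z_2, Z_1) + 6  [with Z_2=-13, Z_1=-3]  = 3; Z_4 = |Z_3 - Z_1|  [with Z_3=3, Z_1=-3]  = 6; Z_5 = 2Z_4 - 2Z_1 - 2Z_2  [with Z_4=6, Z_1=-3, Z_2=-13]  = 44; Z_6 = -3Z_5 - 1  [with Z_5=44]  = -133.
Change = 2 − (-133) = 135.

135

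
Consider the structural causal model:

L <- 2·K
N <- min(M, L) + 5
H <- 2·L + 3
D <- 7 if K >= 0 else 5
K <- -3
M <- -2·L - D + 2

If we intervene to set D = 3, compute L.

The intervention breaks the incoming arrows to D: D <- 7 if K >= 0 else 5 no longer applies, and D = 3.
Since L is not a descendant of the intervened variable, it is unaffected.
L = 2·K  [with K=-3]  = -6

-6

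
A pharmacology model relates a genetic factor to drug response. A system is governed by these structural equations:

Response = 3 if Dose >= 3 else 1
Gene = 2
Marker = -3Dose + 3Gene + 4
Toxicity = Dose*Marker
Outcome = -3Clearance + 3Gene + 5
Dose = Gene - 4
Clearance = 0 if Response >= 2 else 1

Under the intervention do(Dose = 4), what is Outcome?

11

Under do(Dose=4), the mechanism Dose = Gene - 4 is discarded; Dose is fixed at 4.
Response = 3 if Dose >= 3 else 1  [with Dose=4]  = 3
Clearance = 0 if Response >= 2 else 1  [with Response=3]  = 0
Outcome = -3Clearance + 3Gene + 5  [with Clearance=0, Gene=2]  = 11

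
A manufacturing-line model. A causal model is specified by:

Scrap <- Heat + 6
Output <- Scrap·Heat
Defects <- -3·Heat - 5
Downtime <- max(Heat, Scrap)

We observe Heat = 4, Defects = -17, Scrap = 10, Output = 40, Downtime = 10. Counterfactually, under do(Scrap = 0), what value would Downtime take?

do(Scrap=0) replaces the equation Scrap <- Heat + 6 with the constant Scrap = 0.
Downtime = max(Heat, Scrap)  [with Heat=4, Scrap=0]  = 4

4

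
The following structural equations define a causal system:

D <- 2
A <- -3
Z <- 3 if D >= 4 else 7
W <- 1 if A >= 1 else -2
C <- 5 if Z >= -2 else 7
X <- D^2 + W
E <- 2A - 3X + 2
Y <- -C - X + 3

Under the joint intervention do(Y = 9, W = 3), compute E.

-25

Under do(Y = 9, W = 3), each intervened variable's structural equation is replaced by its fixed value.
X = D^2 + W  [with D=2, W=3]  = 7
E = 2A - 3X + 2  [with A=-3, X=7]  = -25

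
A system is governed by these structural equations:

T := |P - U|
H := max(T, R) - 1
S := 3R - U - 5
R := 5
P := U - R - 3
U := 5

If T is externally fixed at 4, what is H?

4

The intervention breaks the incoming arrows to T: T := |P - U| no longer applies, and T = 4.
H = max(T, R) - 1  [with T=4, R=5]  = 4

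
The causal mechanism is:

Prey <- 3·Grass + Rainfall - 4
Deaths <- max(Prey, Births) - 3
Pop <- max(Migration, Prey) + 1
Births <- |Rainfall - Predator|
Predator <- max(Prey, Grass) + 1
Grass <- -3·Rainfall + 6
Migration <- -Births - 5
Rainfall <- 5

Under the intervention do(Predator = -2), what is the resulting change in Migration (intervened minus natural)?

The intervention breaks the incoming arrows to Predator: Predator <- max(Prey, Grass) + 1 no longer applies, and Predator = -2.
Births = |Rainfall - Predator|  [with Rainfall=5, Predator=-2]  = 7
Migration = -Births - 5  [with Births=7]  = -12
Without intervention: Grass = -3·Rainfall + 6  [with Rainfall=5]  = -9; Prey = 3·Grass + Rainfall - 4  [with Grass=-9, Rainfall=5]  = -26; Predator = max(Prey, Grass) + 1  [with Prey=-26, Grass=-9]  = -8; Births = |Rainfall - Predator|  [with Rainfall=5, Predator=-8]  = 13; Migration = -Births - 5  [with Births=13]  = -18.
Change = -12 − (-18) = 6.

6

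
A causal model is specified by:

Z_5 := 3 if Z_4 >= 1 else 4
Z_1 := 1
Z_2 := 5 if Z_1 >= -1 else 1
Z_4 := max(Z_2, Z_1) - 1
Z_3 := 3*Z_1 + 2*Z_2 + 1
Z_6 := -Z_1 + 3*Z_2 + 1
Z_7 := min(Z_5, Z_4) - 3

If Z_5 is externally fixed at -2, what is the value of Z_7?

-5

Under do(Z_5=-2), the mechanism Z_5 := 3 if Z_4 >= 1 else 4 is discarded; Z_5 is fixed at -2.
Z_2 = 5 if Z_1 >= -1 else 1  [with Z_1=1]  = 5
Z_4 = max(Z_2, Z_1) - 1  [with Z_2=5, Z_1=1]  = 4
Z_7 = min(Z_5, Z_4) - 3  [with Z_5=-2, Z_4=4]  = -5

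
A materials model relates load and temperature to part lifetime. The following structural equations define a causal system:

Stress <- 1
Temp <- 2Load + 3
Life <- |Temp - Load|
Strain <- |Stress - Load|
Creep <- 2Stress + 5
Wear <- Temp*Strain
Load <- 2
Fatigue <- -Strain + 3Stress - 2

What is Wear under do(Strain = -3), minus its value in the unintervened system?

-28

The intervention breaks the incoming arrows to Strain: Strain <- |Stress - Load| no longer applies, and Strain = -3.
Temp = 2Load + 3  [with Load=2]  = 7
Wear = Temp*Strain  [with Temp=7, Strain=-3]  = -21
Without intervention: Strain = |Stress - Load|  [with Stress=1, Load=2]  = 1; Temp = 2Load + 3  [with Load=2]  = 7; Wear = Temp*Strain  [with Temp=7, Strain=1]  = 7.
Change = -21 − 7 = -28.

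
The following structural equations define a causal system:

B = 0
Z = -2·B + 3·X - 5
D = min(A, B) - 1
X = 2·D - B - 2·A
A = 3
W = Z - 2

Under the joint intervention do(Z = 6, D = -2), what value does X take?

-10

Under do(Z = 6, D = -2), each intervened variable's structural equation is replaced by its fixed value.
X = 2·D - B - 2·A  [with D=-2, B=0, A=3]  = -10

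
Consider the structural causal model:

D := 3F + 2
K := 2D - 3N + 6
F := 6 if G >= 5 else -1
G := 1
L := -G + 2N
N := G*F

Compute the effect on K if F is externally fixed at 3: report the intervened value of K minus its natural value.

Under do(F=3), the mechanism F := 6 if G >= 5 else -1 is discarded; F is fixed at 3.
N = G*F  [with G=1, F=3]  = 3
D = 3F + 2  [with F=3]  = 11
K = 2D - 3N + 6  [with D=11, N=3]  = 19
Without intervention: F = 6 if G >= 5 else -1  [with G=1]  = -1; N = G*F  [with G=1, F=-1]  = -1; D = 3F + 2  [with F=-1]  = -1; K = 2D - 3N + 6  [with D=-1, N=-1]  = 7.
Change = 19 − 7 = 12.

12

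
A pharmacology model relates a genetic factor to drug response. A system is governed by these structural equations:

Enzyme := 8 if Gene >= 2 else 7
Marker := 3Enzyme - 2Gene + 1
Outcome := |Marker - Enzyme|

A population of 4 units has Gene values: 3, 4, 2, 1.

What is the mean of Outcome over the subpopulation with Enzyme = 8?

Observing Enzyme=8 restricts to units where Enzyme's equation naturally yields 8: Gene ∈ {3, 4, 2}. In that subpopulation Outcome = 11, 9, 13, mean 11.

11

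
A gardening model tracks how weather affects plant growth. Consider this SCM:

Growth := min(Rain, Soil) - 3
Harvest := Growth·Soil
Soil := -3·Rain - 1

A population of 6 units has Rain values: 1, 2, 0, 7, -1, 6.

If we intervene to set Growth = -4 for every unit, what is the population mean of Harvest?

The intervention sets Growth=-4 in all 6 units regardless of Rain. Recomputing Harvest per unit gives 16, 28, 4, 88, -8, 76; average 34.

34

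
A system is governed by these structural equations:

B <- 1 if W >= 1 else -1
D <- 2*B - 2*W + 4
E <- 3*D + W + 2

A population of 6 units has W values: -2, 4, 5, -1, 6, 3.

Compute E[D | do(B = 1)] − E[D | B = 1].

Under do(B=1), B's equation is replaced by B=1 for every unit. Per-unit D: 10, -2, -4, 8, -6, 0. Mean = 1.
Conditioning on B=1 selects the 4 unit(s) with W ∈ {4, 5, 6, 3}. Their D values: -2, -4, -6, 0. Mean = -3.
Difference = 1 − (-3) = 4.

4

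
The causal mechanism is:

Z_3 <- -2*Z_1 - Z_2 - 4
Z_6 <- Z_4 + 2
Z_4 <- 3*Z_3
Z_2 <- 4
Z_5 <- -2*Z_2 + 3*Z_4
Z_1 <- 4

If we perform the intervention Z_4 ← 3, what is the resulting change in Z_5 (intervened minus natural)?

Intervening sets Z_4 = 3 and removes its equation (Z_4 <- 3*Z_3).
Z_5 = -2*Z_2 + 3*Z_4  [with Z_2=4, Z_4=3]  = 1
Without intervention: Z_3 = -2*Z_1 - Z_2 - 4  [with Z_1=4, Z_2=4]  = -16; Z_4 = 3*Z_3  [with Z_3=-16]  = -48; Z_5 = -2*Z_2 + 3*Z_4  [with Z_2=4, Z_4=-48]  = -152.
Change = 1 − (-152) = 153.

153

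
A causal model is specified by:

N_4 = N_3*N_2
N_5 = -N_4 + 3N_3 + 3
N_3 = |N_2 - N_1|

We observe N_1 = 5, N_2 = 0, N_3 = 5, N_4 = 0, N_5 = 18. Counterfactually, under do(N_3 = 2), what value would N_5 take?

do(N_3=2) replaces the equation N_3 = |N_2 - N_1| with the constant N_3 = 2.
N_4 = N_3*N_2  [with N_3=2, N_2=0]  = 0
N_5 = -N_4 + 3N_3 + 3  [with N_4=0, N_3=2]  = 9

9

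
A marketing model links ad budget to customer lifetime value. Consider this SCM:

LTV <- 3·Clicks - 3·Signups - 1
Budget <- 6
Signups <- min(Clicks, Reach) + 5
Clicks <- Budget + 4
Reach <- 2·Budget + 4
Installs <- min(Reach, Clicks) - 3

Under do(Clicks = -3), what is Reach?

16

Under do(Clicks=-3), the mechanism Clicks <- Budget + 4 is discarded; Clicks is fixed at -3.
Since Reach is not a descendant of the intervened variable, it is unaffected.
Reach = 2·Budget + 4  [with Budget=6]  = 16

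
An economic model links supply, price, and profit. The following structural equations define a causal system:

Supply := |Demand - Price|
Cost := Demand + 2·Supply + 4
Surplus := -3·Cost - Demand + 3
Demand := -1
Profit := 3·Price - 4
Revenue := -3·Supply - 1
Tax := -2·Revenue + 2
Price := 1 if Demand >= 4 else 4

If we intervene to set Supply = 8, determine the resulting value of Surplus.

The intervention breaks the incoming arrows to Supply: Supply := |Demand - Price| no longer applies, and Supply = 8.
Cost = Demand + 2·Supply + 4  [with Demand=-1, Supply=8]  = 19
Surplus = -3·Cost - Demand + 3  [with Cost=19, Demand=-1]  = -53

-53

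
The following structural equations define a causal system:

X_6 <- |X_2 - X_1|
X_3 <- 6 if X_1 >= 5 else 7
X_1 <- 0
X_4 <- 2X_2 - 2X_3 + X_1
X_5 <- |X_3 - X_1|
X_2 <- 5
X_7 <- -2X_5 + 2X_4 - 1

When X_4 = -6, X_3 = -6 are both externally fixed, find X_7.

The joint intervention fixes X_4 = -6, X_3 = -6, removing each variable's own equation.
X_5 = |X_3 - X_1|  [with X_3=-6, X_1=0]  = 6
X_7 = -2X_5 + 2X_4 - 1  [with X_5=6, X_4=-6]  = -25

-25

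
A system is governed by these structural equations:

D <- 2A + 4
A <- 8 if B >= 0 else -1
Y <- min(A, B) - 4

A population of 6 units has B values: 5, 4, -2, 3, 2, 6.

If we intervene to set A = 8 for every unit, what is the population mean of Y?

Every unit gets A=8 under the intervention. Y values become 1, 0, -6, -1, -2, 2; E[Y|do(A=8)] = -1.

-1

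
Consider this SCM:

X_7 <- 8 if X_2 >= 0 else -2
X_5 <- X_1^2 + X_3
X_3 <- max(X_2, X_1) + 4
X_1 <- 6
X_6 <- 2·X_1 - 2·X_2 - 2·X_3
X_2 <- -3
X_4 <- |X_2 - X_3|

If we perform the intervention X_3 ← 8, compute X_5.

44

do(X_3=8) replaces the equation X_3 <- max(X_2, X_1) + 4 with the constant X_3 = 8.
X_5 = X_1^2 + X_3  [with X_1=6, X_3=8]  = 44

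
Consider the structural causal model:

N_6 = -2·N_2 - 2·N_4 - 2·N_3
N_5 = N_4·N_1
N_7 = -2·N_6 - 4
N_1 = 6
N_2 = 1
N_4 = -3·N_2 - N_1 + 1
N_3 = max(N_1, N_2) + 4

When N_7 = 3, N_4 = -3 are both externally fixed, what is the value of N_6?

-16

Setting N_7 = 3, N_4 = -3 by intervention discards those variables' equations.
N_3 = max(N_1, N_2) + 4  [with N_1=6, N_2=1]  = 10
N_6 = -2·N_2 - 2·N_4 - 2·N_3  [with N_2=1, N_4=-3, N_3=10]  = -16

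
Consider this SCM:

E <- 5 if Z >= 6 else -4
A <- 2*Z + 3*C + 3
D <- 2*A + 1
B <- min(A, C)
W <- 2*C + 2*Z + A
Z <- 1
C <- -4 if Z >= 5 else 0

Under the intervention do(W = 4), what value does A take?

The intervention breaks the incoming arrows to W: W <- 2*C + 2*Z + A no longer applies, and W = 4.
Since A is not a descendant of the intervened variable, it is unaffected.
C = -4 if Z >= 5 else 0  [with Z=1]  = 0
A = 2*Z + 3*C + 3  [with Z=1, C=0]  = 5

5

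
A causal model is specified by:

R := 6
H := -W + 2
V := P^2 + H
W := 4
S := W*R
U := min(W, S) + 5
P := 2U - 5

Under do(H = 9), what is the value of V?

Intervening sets H = 9 and removes its equation (H := -W + 2).
S = W*R  [with W=4, R=6]  = 24
U = min(W, S) + 5  [with W=4, S=24]  = 9
P = 2U - 5  [with U=9]  = 13
V = P^2 + H  [with P=13, H=9]  = 178

178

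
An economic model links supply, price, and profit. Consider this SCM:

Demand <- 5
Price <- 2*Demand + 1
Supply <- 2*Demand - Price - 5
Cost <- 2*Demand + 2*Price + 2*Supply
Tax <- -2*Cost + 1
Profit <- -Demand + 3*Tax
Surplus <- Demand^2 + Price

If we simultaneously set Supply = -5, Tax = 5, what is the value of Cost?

The joint intervention fixes Supply = -5, Tax = 5, removing each variable's own equation.
Price = 2*Demand + 1  [with Demand=5]  = 11
Cost = 2*Demand + 2*Price + 2*Supply  [with Demand=5, Price=11, Supply=-5]  = 22

22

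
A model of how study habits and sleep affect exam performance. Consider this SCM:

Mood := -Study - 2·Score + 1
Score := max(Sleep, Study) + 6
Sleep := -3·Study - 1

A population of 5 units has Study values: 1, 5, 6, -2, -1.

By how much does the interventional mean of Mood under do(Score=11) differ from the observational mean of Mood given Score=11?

Under do(Score=11), Score's equation is replaced by Score=11 for every unit. Per-unit Mood: -22, -26, -27, -19, -20. Mean = -22.8.
Observing Score=11 restricts to units where Score's equation naturally yields 11: Study ∈ {5, -2}. In that subpopulation Mood = -26, -19, mean -22.5.
Difference = -22.8 − (-22.5) = -0.3.

-0.3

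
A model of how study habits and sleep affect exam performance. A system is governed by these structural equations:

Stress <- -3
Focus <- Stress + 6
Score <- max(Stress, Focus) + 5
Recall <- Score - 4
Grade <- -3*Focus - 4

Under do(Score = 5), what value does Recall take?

The intervention breaks the incoming arrows to Score: Score <- max(Stress, Focus) + 5 no longer applies, and Score = 5.
Recall = Score - 4  [with Score=5]  = 1

1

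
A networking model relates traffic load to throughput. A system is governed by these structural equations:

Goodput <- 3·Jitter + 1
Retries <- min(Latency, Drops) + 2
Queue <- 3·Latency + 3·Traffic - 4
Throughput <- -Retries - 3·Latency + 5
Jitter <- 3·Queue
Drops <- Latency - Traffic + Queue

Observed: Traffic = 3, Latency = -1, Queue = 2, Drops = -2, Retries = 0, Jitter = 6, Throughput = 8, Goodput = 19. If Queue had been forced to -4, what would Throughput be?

14

The intervention breaks the incoming arrows to Queue: Queue <- 3·Latency + 3·Traffic - 4 no longer applies, and Queue = -4.
Drops = Latency - Traffic + Queue  [with Latency=-1, Traffic=3, Queue=-4]  = -8
Retries = min(Latency, Drops) + 2  [with Latency=-1, Drops=-8]  = -6
Throughput = -Retries - 3·Latency + 5  [with Retries=-6, Latency=-1]  = 14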